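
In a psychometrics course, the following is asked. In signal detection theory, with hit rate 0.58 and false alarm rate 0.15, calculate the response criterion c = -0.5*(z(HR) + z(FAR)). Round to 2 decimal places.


c = -0.5 * (z(HR) + z(FAR))
z(0.58) = 0.2019
z(0.15) = -1.0364
c = -0.5 * (0.2019 + -1.0364)
= -0.5 * -0.8345
= 0.42


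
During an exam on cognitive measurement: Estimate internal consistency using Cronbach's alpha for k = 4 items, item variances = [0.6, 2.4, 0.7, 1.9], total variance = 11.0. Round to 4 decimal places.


alpha = (k/(k-1)) * (1 - sum(s_i^2)/s_total^2)
sum(item variances) = 5.6
k/(k-1) = 4/3 = 1.333333
1 - 5.6/11.0 = 1 - 0.509091 = 0.490909
alpha = 1.333333 * 0.490909
= 0.6545


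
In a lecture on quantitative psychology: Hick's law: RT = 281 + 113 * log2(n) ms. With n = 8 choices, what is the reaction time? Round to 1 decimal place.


RT = 281 + 113 * log2(8)
log2(8) = 3.0
RT = 281 + 113 * 3.0
= 281 + 339.0
= 620.0 ms


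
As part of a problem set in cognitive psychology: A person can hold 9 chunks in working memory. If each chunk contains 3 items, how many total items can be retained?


Total items = chunks * items_per_chunk
= 9 * 3
= 27


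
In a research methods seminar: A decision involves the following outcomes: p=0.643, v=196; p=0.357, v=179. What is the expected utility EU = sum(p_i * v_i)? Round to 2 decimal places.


EU = sum(p_i * v_i)
0.643 * 196 = 126.028
0.357 * 179 = 63.903
EU = 126.028 + 63.903
= 189.93


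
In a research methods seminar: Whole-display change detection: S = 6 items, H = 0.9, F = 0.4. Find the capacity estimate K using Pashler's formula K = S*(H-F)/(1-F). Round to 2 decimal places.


K = S * (H - F) / (1 - F)
H - F = 0.5
1 - F = 0.6
K = 6 * 0.5 / 0.6
= 5.00


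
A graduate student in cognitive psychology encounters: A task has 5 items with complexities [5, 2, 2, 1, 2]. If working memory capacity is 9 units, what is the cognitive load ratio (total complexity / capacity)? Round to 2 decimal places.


Total complexity = 5 + 2 + 2 + 1 + 2 = 12
Load = total / capacity = 12 / 9
= 1.33


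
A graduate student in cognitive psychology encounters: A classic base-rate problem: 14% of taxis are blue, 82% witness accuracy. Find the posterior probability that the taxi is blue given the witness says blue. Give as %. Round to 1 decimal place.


P(blue | says blue) = P(says blue | blue)*P(blue) / [P(says blue | blue)*P(blue) + P(says blue | not blue)*P(not blue)]
Numerator = 0.82 * 0.14 = 0.1148
False identification = 0.18 * 0.86 = 0.1548
P = 0.1148 / (0.1148 + 0.1548)
= 0.1148 / 0.2696
As percentage = 42.6


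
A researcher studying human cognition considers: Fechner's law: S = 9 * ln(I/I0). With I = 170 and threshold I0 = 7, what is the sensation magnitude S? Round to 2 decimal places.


S = 9 * ln(170/7)
I/I0 = 24.285714
ln(24.285714) = 3.1899
S = 9 * 3.1899
= 28.71


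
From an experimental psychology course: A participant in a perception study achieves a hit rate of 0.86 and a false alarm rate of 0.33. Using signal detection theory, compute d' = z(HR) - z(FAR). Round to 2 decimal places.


d' = z(HR) - z(FAR)
z(0.86) = 1.0803
z(0.33) = -0.4399
d' = 1.0803 - -0.4399
= 1.52


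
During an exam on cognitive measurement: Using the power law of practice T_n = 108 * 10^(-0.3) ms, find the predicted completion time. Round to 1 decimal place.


T_n = 108 * 10^(-0.3)
10^(-0.3) = 0.501187
T_n = 108 * 0.501187
= 54.1 ms


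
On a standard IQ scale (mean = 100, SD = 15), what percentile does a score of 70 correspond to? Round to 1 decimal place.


z = (IQ - mean) / SD
z = (70 - 100) / 15 = -2.0
Percentile = Phi(-2.0) * 100
Phi(-2.0) = 0.02275
= 2.3


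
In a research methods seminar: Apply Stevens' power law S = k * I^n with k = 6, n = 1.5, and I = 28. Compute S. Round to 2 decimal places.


S = 6 * 28^1.5
28^1.5 = 148.1621
S = 6 * 148.1621
= 888.97


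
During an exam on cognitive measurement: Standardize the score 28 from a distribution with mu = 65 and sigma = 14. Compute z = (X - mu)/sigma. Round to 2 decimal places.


z = (X - mu) / sigma
= (28 - 65) / 14
= -37 / 14
= -2.64


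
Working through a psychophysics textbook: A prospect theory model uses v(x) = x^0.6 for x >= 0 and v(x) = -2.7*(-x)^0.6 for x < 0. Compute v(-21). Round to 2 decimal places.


Since x = -21 < 0, use v(x) = -lambda*(-x)^alpha
(-x) = 21
21^0.6 = 6.2134
v(-21) = -2.7 * 6.2134
= -16.78


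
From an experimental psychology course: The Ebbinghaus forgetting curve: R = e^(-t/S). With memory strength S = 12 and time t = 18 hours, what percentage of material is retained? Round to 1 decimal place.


R = e^(-t/S)
-t/S = -18/12 = -1.5
R = e^(-1.5) = 0.22313
Percentage = 0.22313 * 100
= 22.3


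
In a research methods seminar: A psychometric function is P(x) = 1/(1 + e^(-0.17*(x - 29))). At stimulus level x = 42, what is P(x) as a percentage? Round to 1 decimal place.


P(x) = 1/(1 + e^(-0.17*(42 - 29)))
Exponent = -0.17 * 13 = -2.21
e^(-2.21) = 0.109701
P = 1/(1 + 0.109701) = 0.901144
Percentage = 90.1


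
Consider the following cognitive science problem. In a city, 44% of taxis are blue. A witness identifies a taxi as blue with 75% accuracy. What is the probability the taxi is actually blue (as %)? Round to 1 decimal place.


P(blue | says blue) = P(says blue | blue)*P(blue) / [P(says blue | blue)*P(blue) + P(says blue | not blue)*P(not blue)]
Numerator = 0.75 * 0.44 = 0.33
False identification = 0.25 * 0.56 = 0.14
P = 0.33 / (0.33 + 0.14)
= 0.33 / 0.47
As percentage = 70.2


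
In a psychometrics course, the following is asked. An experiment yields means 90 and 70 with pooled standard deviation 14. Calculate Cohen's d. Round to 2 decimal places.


Cohen's d = (M1 - M2) / S_pooled
= (90 - 70) / 14
= 20 / 14
= 1.43


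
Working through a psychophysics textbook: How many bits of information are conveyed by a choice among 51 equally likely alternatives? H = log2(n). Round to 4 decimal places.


H = log2(n)
H = log2(51)
= 5.6724


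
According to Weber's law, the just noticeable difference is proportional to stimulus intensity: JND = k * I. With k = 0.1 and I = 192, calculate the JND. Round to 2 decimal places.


JND = k * I
JND = 0.1 * 192
= 19.20


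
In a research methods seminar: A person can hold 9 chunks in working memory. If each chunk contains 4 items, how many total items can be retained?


Total items = chunks * items_per_chunk
= 9 * 4
= 36


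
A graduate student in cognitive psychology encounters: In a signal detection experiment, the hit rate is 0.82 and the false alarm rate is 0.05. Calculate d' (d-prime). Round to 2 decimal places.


d' = z(HR) - z(FAR)
z(0.82) = 0.9154
z(0.05) = -1.6449
d' = 0.9154 - -1.6449
= 2.56


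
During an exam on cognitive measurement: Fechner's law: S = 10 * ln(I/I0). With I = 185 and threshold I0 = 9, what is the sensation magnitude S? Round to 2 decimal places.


S = 10 * ln(185/9)
I/I0 = 20.555556
ln(20.555556) = 3.0231
S = 10 * 3.0231
= 30.23


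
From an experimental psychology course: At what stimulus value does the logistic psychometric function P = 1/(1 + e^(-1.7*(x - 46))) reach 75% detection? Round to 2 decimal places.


At P = 0.75: 0.75 = 1/(1 + e^(-k*(x-x0)))
Solving: e^(-k*(x-x0)) = 1/3
x = x0 + ln(3)/k
ln(3) = 1.0986
x = 46 + 1.0986/1.7
= 46 + 0.6462
= 46.65


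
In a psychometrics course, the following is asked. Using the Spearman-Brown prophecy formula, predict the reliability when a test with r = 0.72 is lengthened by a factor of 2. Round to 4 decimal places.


r_new = n*r / (1 + (n-1)*r)
Numerator = 2 * 0.72 = 1.44
Denominator = 1 + 1 * 0.72 = 1.72
r_new = 1.44 / 1.72
= 0.8372


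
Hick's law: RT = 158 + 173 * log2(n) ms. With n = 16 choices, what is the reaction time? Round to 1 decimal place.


RT = 158 + 173 * log2(16)
log2(16) = 4.0
RT = 158 + 173 * 4.0
= 158 + 692.0
= 850.0 ms


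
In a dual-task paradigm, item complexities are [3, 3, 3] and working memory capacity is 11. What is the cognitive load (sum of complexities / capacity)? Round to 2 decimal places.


Total complexity = 3 + 3 + 3 = 9
Load = total / capacity = 9 / 11
= 0.82


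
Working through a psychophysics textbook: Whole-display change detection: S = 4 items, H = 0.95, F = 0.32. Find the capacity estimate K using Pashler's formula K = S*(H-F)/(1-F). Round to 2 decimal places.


K = S * (H - F) / (1 - F)
H - F = 0.63
1 - F = 0.68
K = 4 * 0.63 / 0.68
= 3.71


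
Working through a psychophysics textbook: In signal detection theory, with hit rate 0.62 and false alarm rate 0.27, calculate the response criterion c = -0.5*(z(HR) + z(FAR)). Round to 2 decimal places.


c = -0.5 * (z(HR) + z(FAR))
z(0.62) = 0.3055
z(0.27) = -0.6128
c = -0.5 * (0.3055 + -0.6128)
= -0.5 * -0.3073
= 0.15


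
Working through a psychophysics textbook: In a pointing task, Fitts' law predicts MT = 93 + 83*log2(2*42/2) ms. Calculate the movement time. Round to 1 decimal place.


MT = 93 + 83 * log2(2*42/2)
2D/W = 42.0
log2(42.0) = 5.3923
MT = 93 + 83 * 5.3923
= 540.6 ms


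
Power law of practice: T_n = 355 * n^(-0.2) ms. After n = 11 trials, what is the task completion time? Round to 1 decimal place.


T_n = 355 * 11^(-0.2)
11^(-0.2) = 0.619044
T_n = 355 * 0.619044
= 219.8 ms


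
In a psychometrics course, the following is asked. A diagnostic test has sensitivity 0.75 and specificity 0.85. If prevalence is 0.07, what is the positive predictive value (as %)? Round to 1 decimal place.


PPV = (sens * prev) / (sens * prev + (1-spec) * (1-prev))
Numerator = 0.75 * 0.07 = 0.0525
P(positive and no disease) = (1 - spec) * (1 - prev) = (1 - 0.85) * (1 - 0.07) = 0.1395
Denominator = 0.0525 + 0.1395 = 0.192
PPV = 0.0525 / 0.192 = 0.273438
As percentage = 27.3


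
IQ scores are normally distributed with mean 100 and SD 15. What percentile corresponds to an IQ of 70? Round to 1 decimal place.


z = (IQ - mean) / SD
z = (70 - 100) / 15 = -2.0
Percentile = Phi(-2.0) * 100
Phi(-2.0) = 0.02275
= 2.3


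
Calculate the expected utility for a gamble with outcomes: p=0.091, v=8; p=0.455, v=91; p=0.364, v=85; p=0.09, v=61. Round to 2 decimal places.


EU = sum(p_i * v_i)
0.091 * 8 = 0.728
0.455 * 91 = 41.405
0.364 * 85 = 30.94
0.09 * 61 = 5.49
EU = 0.728 + 41.405 + 30.94 + 5.49
= 78.56


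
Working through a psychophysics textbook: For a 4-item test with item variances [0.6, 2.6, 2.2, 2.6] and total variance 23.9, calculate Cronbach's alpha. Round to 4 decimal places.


alpha = (k/(k-1)) * (1 - sum(s_i^2)/s_total^2)
sum(item variances) = 8.0
k/(k-1) = 4/3 = 1.333333
1 - 8.0/23.9 = 1 - 0.334728 = 0.665272
alpha = 1.333333 * 0.665272
= 0.8870


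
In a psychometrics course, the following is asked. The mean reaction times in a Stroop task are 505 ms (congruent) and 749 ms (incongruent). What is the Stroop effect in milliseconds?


Stroop effect = RT(incongruent) - RT(congruent)
= 749 - 505
= 244 ms


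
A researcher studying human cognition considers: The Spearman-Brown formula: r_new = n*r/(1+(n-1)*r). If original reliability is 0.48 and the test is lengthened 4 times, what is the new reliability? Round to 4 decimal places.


r_new = n*r / (1 + (n-1)*r)
Numerator = 4 * 0.48 = 1.92
Denominator = 1 + 3 * 0.48 = 2.44
r_new = 1.92 / 2.44
= 0.7869


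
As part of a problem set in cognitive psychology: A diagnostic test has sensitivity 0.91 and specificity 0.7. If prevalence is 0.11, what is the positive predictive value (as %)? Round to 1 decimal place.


PPV = (sens * prev) / (sens * prev + (1-spec) * (1-prev))
Numerator = 0.91 * 0.11 = 0.1001
P(positive and no disease) = (1 - spec) * (1 - prev) = (1 - 0.7) * (1 - 0.11) = 0.267
Denominator = 0.1001 + 0.267 = 0.3671
PPV = 0.1001 / 0.3671 = 0.272678
As percentage = 27.3


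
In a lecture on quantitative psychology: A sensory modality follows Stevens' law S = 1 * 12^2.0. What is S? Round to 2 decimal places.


S = 1 * 12^2.0
12^2.0 = 144.0
S = 1 * 144.0
= 144.00


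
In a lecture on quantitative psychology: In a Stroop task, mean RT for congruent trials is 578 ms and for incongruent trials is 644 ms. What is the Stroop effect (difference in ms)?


Stroop effect = RT(incongruent) - RT(congruent)
= 644 - 578
= 66 ms


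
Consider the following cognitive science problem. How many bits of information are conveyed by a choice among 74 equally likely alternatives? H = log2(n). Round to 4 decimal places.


H = log2(n)
H = log2(74)
= 6.2095


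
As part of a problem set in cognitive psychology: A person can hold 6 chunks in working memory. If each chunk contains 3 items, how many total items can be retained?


Total items = chunks * items_per_chunk
= 6 * 3
= 18


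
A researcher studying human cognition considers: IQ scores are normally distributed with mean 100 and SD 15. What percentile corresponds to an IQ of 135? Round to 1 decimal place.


z = (IQ - mean) / SD
z = (135 - 100) / 15 = 2.3333
Percentile = Phi(2.3333) * 100
Phi(2.3333) = 0.990184
= 99.0


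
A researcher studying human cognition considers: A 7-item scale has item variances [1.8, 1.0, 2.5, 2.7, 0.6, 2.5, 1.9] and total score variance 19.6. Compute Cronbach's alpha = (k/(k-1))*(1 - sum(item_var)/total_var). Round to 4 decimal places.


alpha = (k/(k-1)) * (1 - sum(s_i^2)/s_total^2)
sum(item variances) = 13.0
k/(k-1) = 7/6 = 1.166667
1 - 13.0/19.6 = 1 - 0.663265 = 0.336735
alpha = 1.166667 * 0.336735
= 0.3929


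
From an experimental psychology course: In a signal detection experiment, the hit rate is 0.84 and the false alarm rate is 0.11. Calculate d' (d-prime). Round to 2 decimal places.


d' = z(HR) - z(FAR)
z(0.84) = 0.9945
z(0.11) = -1.2265
d' = 0.9945 - -1.2265
= 2.22


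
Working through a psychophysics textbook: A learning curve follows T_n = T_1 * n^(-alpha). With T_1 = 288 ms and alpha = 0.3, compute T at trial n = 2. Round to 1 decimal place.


T_n = 288 * 2^(-0.3)
2^(-0.3) = 0.812252
T_n = 288 * 0.812252
= 233.9 ms


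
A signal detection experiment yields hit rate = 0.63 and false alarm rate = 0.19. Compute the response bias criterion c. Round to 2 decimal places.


c = -0.5 * (z(HR) + z(FAR))
z(0.63) = 0.3319
z(0.19) = -0.8779
c = -0.5 * (0.3319 + -0.8779)
= -0.5 * -0.546
= 0.27


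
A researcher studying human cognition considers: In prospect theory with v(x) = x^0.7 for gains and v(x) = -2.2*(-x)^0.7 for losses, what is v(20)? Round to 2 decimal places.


Since x = 20 >= 0, use v(x) = x^0.7
20^0.7 = 8.1418
v(20) = 8.14


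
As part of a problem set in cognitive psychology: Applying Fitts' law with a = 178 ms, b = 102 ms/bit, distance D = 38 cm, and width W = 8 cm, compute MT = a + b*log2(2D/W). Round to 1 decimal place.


MT = 178 + 102 * log2(2*38/8)
2D/W = 9.5
log2(9.5) = 3.2479
MT = 178 + 102 * 3.2479
= 509.3 ms


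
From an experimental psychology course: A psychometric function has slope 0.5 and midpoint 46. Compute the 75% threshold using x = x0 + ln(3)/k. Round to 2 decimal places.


At P = 0.75: 0.75 = 1/(1 + e^(-k*(x-x0)))
Solving: e^(-k*(x-x0)) = 1/3
x = x0 + ln(3)/k
ln(3) = 1.0986
x = 46 + 1.0986/0.5
= 46 + 2.1972
= 48.20


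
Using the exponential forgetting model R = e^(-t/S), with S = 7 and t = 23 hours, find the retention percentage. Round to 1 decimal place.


R = e^(-t/S)
-t/S = -23/7 = -3.285714
R = e^(-3.285714) = 0.037414
Percentage = 0.037414 * 100
= 3.7


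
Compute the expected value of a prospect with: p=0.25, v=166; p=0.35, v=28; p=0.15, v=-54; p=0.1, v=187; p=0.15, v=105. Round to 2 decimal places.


EU = sum(p_i * v_i)
0.25 * 166 = 41.5
0.35 * 28 = 9.8
0.15 * -54 = -8.1
0.1 * 187 = 18.7
0.15 * 105 = 15.75
EU = 41.5 + 9.8 + -8.1 + 18.7 + 15.75
= 77.65


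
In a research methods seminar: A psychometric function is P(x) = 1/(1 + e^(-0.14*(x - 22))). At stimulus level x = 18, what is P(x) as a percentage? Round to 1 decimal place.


P(x) = 1/(1 + e^(-0.14*(18 - 22)))
Exponent = -0.14 * -4 = 0.56
e^(0.56) = 1.750673
P = 1/(1 + 1.750673) = 0.363547
Percentage = 36.4


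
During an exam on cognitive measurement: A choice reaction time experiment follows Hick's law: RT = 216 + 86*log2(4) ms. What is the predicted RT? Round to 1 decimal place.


RT = 216 + 86 * log2(4)
log2(4) = 2.0
RT = 216 + 86 * 2.0
= 216 + 172.0
= 388.0 ms


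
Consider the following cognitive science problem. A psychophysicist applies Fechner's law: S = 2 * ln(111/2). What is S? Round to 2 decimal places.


S = 2 * ln(111/2)
I/I0 = 55.5
ln(55.5) = 4.0164
S = 2 * 4.0164
= 8.03


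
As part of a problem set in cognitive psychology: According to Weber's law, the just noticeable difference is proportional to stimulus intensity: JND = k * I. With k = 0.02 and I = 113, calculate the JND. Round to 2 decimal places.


JND = k * I
JND = 0.02 * 113
= 2.26


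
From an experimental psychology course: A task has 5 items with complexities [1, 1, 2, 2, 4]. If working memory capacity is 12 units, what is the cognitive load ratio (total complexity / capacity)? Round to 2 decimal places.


Total complexity = 1 + 1 + 2 + 2 + 4 = 10
Load = total / capacity = 10 / 12
= 0.83


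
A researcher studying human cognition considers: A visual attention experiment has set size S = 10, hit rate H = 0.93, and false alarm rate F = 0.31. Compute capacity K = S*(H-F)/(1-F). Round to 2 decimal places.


K = S * (H - F) / (1 - F)
H - F = 0.62
1 - F = 0.69
K = 10 * 0.62 / 0.69
= 8.99


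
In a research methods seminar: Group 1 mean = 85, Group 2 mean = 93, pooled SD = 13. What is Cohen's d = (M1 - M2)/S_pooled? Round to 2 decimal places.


Cohen's d = (M1 - M2) / S_pooled
= (85 - 93) / 13
= -8 / 13
= -0.62


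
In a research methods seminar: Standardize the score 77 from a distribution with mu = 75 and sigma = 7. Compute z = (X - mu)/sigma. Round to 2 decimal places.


z = (X - mu) / sigma
= (77 - 75) / 7
= 2 / 7
= 0.29


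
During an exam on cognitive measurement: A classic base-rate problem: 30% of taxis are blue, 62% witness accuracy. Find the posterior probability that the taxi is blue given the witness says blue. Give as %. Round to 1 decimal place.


P(blue | says blue) = P(says blue | blue)*P(blue) / [P(says blue | blue)*P(blue) + P(says blue | not blue)*P(not blue)]
Numerator = 0.62 * 0.3 = 0.186
False identification = 0.38 * 0.7 = 0.266
P = 0.186 / (0.186 + 0.266)
= 0.186 / 0.452
As percentage = 41.2


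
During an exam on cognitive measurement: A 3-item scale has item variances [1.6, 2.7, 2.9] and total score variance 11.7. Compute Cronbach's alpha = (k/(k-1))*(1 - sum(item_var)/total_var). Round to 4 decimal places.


alpha = (k/(k-1)) * (1 - sum(s_i^2)/s_total^2)
sum(item variances) = 7.2
k/(k-1) = 3/2 = 1.5
1 - 7.2/11.7 = 1 - 0.615385 = 0.384615
alpha = 1.5 * 0.384615
= 0.5769


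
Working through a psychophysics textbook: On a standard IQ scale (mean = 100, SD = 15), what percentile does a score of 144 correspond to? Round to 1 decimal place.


z = (IQ - mean) / SD
z = (144 - 100) / 15 = 2.9333
Percentile = Phi(2.9333) * 100
Phi(2.9333) = 0.998323
= 99.8


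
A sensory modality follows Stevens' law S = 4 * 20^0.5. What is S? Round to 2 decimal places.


S = 4 * 20^0.5
20^0.5 = 4.4721
S = 4 * 4.4721
= 17.89


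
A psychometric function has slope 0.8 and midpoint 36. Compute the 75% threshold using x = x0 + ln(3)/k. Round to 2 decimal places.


At P = 0.75: 0.75 = 1/(1 + e^(-k*(x-x0)))
Solving: e^(-k*(x-x0)) = 1/3
x = x0 + ln(3)/k
ln(3) = 1.0986
x = 36 + 1.0986/0.8
= 36 + 1.3732
= 37.37


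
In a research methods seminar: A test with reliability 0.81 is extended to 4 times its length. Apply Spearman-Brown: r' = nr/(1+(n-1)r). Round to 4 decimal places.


r_new = n*r / (1 + (n-1)*r)
Numerator = 4 * 0.81 = 3.24
Denominator = 1 + 3 * 0.81 = 3.43
r_new = 3.24 / 3.43
= 0.9446


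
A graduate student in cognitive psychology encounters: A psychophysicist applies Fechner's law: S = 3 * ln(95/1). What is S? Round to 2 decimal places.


S = 3 * ln(95/1)
I/I0 = 95.0
ln(95.0) = 4.5539
S = 3 * 4.5539
= 13.66


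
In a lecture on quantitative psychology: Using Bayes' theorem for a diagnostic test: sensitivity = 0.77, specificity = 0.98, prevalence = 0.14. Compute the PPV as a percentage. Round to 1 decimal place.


PPV = (sens * prev) / (sens * prev + (1-spec) * (1-prev))
Numerator = 0.77 * 0.14 = 0.1078
P(positive and no disease) = (1 - spec) * (1 - prev) = (1 - 0.98) * (1 - 0.14) = 0.0172
Denominator = 0.1078 + 0.0172 = 0.125
PPV = 0.1078 / 0.125 = 0.8624
As percentage = 86.2


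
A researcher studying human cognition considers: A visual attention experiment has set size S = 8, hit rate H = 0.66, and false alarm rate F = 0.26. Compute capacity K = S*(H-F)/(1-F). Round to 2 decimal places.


K = S * (H - F) / (1 - F)
H - F = 0.4
1 - F = 0.74
K = 8 * 0.4 / 0.74
= 4.32


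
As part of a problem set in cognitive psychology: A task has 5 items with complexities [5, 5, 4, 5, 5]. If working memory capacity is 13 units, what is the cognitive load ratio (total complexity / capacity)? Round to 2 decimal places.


Total complexity = 5 + 5 + 4 + 5 + 5 = 24
Load = total / capacity = 24 / 13
= 1.85


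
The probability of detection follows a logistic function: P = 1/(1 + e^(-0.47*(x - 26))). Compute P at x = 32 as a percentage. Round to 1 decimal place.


P(x) = 1/(1 + e^(-0.47*(32 - 26)))
Exponent = -0.47 * 6 = -2.82
e^(-2.82) = 0.059606
P = 1/(1 + 0.059606) = 0.943747
Percentage = 94.4


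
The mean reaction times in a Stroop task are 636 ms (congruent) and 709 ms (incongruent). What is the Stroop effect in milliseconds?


Stroop effect = RT(incongruent) - RT(congruent)
= 709 - 636
= 73 ms


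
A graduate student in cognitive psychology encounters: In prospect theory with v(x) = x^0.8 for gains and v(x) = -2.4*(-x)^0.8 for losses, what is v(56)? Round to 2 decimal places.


Since x = 56 >= 0, use v(x) = x^0.8
56^0.8 = 25.0352
v(56) = 25.04


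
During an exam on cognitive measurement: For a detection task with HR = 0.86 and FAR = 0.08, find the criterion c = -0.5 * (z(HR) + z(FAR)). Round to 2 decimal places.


c = -0.5 * (z(HR) + z(FAR))
z(0.86) = 1.0803
z(0.08) = -1.4051
c = -0.5 * (1.0803 + -1.4051)
= -0.5 * -0.3248
= 0.16


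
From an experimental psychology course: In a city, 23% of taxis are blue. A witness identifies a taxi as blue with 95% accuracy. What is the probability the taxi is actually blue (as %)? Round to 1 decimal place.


P(blue | says blue) = P(says blue | blue)*P(blue) / [P(says blue | blue)*P(blue) + P(says blue | not blue)*P(not blue)]
Numerator = 0.95 * 0.23 = 0.2185
False identification = 0.05 * 0.77 = 0.0385
P = 0.2185 / (0.2185 + 0.0385)
= 0.2185 / 0.257
As percentage = 85.0


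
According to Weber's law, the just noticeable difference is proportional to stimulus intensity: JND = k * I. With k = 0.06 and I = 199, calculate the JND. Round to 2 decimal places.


JND = k * I
JND = 0.06 * 199
= 11.94


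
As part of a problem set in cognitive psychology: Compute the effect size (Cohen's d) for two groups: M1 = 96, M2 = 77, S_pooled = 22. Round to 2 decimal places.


Cohen's d = (M1 - M2) / S_pooled
= (96 - 77) / 22
= 19 / 22
= 0.86


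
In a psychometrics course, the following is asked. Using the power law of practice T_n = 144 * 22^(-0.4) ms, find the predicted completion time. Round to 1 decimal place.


T_n = 144 * 22^(-0.4)
22^(-0.4) = 0.290423
T_n = 144 * 0.290423
= 41.8 ms


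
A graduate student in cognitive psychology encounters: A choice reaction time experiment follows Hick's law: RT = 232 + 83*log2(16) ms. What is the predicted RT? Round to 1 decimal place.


RT = 232 + 83 * log2(16)
log2(16) = 4.0
RT = 232 + 83 * 4.0
= 232 + 332.0
= 564.0 ms


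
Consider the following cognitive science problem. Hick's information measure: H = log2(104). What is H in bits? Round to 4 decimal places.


H = log2(n)
H = log2(104)
= 6.7004


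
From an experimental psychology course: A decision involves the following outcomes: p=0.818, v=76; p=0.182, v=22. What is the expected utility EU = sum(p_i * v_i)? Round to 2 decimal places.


EU = sum(p_i * v_i)
0.818 * 76 = 62.168
0.182 * 22 = 4.004
EU = 62.168 + 4.004
= 66.17


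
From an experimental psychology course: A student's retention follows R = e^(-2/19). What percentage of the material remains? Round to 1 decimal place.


R = e^(-t/S)
-t/S = -2/19 = -0.105263
R = e^(-0.105263) = 0.900088
Percentage = 0.900088 * 100
= 90.0


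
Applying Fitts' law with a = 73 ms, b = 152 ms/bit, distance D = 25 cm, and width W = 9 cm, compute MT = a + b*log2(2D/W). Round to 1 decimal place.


MT = 73 + 152 * log2(2*25/9)
2D/W = 5.555556
log2(5.555556) = 2.4739
MT = 73 + 152 * 2.4739
= 449.0 ms


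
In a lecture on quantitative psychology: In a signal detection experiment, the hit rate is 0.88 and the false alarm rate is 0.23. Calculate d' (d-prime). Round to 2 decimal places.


d' = z(HR) - z(FAR)
z(0.88) = 1.175
z(0.23) = -0.7388
d' = 1.175 - -0.7388
= 1.91


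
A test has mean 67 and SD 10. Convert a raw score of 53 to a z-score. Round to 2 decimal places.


z = (X - mu) / sigma
= (53 - 67) / 10
= -14 / 10
= -1.40


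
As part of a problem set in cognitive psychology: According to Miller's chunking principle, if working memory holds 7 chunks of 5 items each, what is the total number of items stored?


Total items = chunks * items_per_chunk
= 7 * 5
= 35


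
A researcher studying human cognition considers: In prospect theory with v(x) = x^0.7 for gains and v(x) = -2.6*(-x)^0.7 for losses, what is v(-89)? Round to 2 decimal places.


Since x = -89 < 0, use v(x) = -lambda*(-x)^alpha
(-x) = 89
89^0.7 = 23.1512
v(-89) = -2.6 * 23.1512
= -60.19


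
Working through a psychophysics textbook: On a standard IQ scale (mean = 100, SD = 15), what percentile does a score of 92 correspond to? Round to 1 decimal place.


z = (IQ - mean) / SD
z = (92 - 100) / 15 = -0.5333
Percentile = Phi(-0.5333) * 100
Phi(-0.5333) = 0.296913
= 29.7


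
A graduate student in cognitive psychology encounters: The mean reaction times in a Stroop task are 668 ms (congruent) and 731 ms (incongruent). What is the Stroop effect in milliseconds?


Stroop effect = RT(incongruent) - RT(congruent)
= 731 - 668
= 63 ms


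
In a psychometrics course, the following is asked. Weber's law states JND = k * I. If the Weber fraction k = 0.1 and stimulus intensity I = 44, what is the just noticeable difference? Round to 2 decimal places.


JND = k * I
JND = 0.1 * 44
= 4.40


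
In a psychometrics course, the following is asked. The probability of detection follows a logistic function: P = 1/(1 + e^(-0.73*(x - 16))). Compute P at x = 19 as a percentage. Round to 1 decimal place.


P(x) = 1/(1 + e^(-0.73*(19 - 16)))
Exponent = -0.73 * 3 = -2.19
e^(-2.19) = 0.111917
P = 1/(1 + 0.111917) = 0.899348
Percentage = 89.9


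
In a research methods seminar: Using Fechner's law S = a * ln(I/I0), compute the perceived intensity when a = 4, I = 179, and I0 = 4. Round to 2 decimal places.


S = 4 * ln(179/4)
I/I0 = 44.75
ln(44.75) = 3.8011
S = 4 * 3.8011
= 15.20


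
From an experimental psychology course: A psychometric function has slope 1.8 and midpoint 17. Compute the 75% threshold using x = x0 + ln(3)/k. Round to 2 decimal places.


At P = 0.75: 0.75 = 1/(1 + e^(-k*(x-x0)))
Solving: e^(-k*(x-x0)) = 1/3
x = x0 + ln(3)/k
ln(3) = 1.0986
x = 17 + 1.0986/1.8
= 17 + 0.6103
= 17.61


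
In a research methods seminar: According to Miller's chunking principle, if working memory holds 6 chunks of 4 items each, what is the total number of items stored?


Total items = chunks * items_per_chunk
= 6 * 4
= 24


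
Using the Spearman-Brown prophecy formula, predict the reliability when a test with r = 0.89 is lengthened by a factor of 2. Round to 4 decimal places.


r_new = n*r / (1 + (n-1)*r)
Numerator = 2 * 0.89 = 1.78
Denominator = 1 + 1 * 0.89 = 1.89
r_new = 1.78 / 1.89
= 0.9418


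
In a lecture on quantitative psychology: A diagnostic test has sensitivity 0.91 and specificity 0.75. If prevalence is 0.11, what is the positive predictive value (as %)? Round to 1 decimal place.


PPV = (sens * prev) / (sens * prev + (1-spec) * (1-prev))
Numerator = 0.91 * 0.11 = 0.1001
P(positive and no disease) = (1 - spec) * (1 - prev) = (1 - 0.75) * (1 - 0.11) = 0.2225
Denominator = 0.1001 + 0.2225 = 0.3226
PPV = 0.1001 / 0.3226 = 0.310291
As percentage = 31.0


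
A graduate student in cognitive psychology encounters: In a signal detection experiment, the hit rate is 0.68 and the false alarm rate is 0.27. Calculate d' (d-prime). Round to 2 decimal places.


d' = z(HR) - z(FAR)
z(0.68) = 0.4677
z(0.27) = -0.6128
d' = 0.4677 - -0.6128
= 1.08


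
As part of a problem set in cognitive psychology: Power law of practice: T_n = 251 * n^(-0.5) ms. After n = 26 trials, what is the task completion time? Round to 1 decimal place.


T_n = 251 * 26^(-0.5)
26^(-0.5) = 0.196116
T_n = 251 * 0.196116
= 49.2 ms


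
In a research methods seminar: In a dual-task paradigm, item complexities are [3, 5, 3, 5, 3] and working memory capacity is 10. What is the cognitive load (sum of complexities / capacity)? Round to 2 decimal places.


Total complexity = 3 + 5 + 3 + 5 + 3 = 19
Load = total / capacity = 19 / 10
= 1.90


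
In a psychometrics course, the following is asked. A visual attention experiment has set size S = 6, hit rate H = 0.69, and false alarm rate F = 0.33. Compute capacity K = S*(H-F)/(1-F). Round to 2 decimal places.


K = S * (H - F) / (1 - F)
H - F = 0.36
1 - F = 0.67
K = 6 * 0.36 / 0.67
= 3.22


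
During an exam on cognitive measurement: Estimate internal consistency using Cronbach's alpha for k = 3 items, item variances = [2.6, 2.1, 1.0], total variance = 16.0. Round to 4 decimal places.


alpha = (k/(k-1)) * (1 - sum(s_i^2)/s_total^2)
sum(item variances) = 5.7
k/(k-1) = 3/2 = 1.5
1 - 5.7/16.0 = 1 - 0.35625 = 0.64375
alpha = 1.5 * 0.64375
= 0.9656


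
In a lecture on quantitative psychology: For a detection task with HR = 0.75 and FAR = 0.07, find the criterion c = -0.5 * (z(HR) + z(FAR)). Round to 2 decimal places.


c = -0.5 * (z(HR) + z(FAR))
z(0.75) = 0.6745
z(0.07) = -1.4758
c = -0.5 * (0.6745 + -1.4758)
= -0.5 * -0.8013
= 0.40


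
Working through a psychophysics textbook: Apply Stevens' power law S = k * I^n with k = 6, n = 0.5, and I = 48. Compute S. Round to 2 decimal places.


S = 6 * 48^0.5
48^0.5 = 6.9282
S = 6 * 6.9282
= 41.57


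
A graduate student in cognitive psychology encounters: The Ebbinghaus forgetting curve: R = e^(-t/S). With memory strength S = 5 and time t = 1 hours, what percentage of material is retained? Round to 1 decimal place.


R = e^(-t/S)
-t/S = -1/5 = -0.2
R = e^(-0.2) = 0.818731
Percentage = 0.818731 * 100
= 81.9


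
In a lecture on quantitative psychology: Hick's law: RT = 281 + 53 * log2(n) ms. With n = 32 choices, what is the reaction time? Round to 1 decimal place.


RT = 281 + 53 * log2(32)
log2(32) = 5.0
RT = 281 + 53 * 5.0
= 281 + 265.0
= 546.0 ms


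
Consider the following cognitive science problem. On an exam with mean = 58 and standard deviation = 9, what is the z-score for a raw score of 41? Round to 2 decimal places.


z = (X - mu) / sigma
= (41 - 58) / 9
= -17 / 9
= -1.89


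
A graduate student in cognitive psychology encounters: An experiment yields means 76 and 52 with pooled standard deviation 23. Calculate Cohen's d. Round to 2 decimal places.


Cohen's d = (M1 - M2) / S_pooled
= (76 - 52) / 23
= 24 / 23
= 1.04


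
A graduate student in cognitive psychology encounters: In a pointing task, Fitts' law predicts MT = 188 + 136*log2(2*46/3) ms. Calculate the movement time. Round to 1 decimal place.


MT = 188 + 136 * log2(2*46/3)
2D/W = 30.666667
log2(30.666667) = 4.9386
MT = 188 + 136 * 4.9386
= 859.6 ms


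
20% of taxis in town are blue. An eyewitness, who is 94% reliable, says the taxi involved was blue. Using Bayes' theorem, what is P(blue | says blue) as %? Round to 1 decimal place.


P(blue | says blue) = P(says blue | blue)*P(blue) / [P(says blue | blue)*P(blue) + P(says blue | not blue)*P(not blue)]
Numerator = 0.94 * 0.2 = 0.188
False identification = 0.06 * 0.8 = 0.048
P = 0.188 / (0.188 + 0.048)
= 0.188 / 0.236
As percentage = 79.7


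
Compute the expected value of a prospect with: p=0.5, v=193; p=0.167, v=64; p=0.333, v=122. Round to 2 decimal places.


EU = sum(p_i * v_i)
0.5 * 193 = 96.5
0.167 * 64 = 10.688
0.333 * 122 = 40.626
EU = 96.5 + 10.688 + 40.626
= 147.81


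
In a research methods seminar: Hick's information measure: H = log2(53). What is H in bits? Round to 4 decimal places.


H = log2(n)
H = log2(53)
= 5.7279


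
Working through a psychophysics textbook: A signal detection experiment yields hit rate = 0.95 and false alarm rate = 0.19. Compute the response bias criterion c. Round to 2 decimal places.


c = -0.5 * (z(HR) + z(FAR))
z(0.95) = 1.6449
z(0.19) = -0.8779
c = -0.5 * (1.6449 + -0.8779)
= -0.5 * 0.767
= -0.38


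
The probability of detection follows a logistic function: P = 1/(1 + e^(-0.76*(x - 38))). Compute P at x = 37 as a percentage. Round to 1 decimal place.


P(x) = 1/(1 + e^(-0.76*(37 - 38)))
Exponent = -0.76 * -1 = 0.76
e^(0.76) = 2.138276
P = 1/(1 + 2.138276) = 0.318646
Percentage = 31.9


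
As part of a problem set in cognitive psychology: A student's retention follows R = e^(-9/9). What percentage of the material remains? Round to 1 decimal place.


R = e^(-t/S)
-t/S = -9/9 = -1.0
R = e^(-1.0) = 0.367879
Percentage = 0.367879 * 100
= 36.8


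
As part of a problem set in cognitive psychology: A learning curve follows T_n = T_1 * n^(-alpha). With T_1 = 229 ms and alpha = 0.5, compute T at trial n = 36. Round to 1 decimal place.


T_n = 229 * 36^(-0.5)
36^(-0.5) = 0.166667
T_n = 229 * 0.166667
= 38.2 ms


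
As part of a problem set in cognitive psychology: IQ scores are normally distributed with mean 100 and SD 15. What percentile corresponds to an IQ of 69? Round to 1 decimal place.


z = (IQ - mean) / SD
z = (69 - 100) / 15 = -2.0667
Percentile = Phi(-2.0667) * 100
Phi(-2.0667) = 0.019381
= 1.9


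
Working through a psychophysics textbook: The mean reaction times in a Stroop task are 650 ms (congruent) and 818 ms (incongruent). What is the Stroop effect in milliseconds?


Stroop effect = RT(incongruent) - RT(congruent)
= 818 - 650
= 168 ms


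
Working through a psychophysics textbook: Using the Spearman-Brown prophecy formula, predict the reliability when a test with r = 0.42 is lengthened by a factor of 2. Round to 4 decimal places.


r_new = n*r / (1 + (n-1)*r)
Numerator = 2 * 0.42 = 0.84
Denominator = 1 + 1 * 0.42 = 1.42
r_new = 0.84 / 1.42
= 0.5915


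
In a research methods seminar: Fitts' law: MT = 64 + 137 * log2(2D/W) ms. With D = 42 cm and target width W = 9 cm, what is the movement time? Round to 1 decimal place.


MT = 64 + 137 * log2(2*42/9)
2D/W = 9.333333
log2(9.333333) = 3.2224
MT = 64 + 137 * 3.2224
= 505.5 ms


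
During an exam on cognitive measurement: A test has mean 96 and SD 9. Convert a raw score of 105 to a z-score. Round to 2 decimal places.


z = (X - mu) / sigma
= (105 - 96) / 9
= 9 / 9
= 1.00


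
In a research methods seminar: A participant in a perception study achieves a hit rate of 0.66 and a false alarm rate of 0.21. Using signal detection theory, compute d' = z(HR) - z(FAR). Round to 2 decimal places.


d' = z(HR) - z(FAR)
z(0.66) = 0.4125
z(0.21) = -0.8064
d' = 0.4125 - -0.8064
= 1.22


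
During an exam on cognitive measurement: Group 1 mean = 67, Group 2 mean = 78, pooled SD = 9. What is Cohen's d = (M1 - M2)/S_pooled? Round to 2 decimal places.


Cohen's d = (M1 - M2) / S_pooled
= (67 - 78) / 9
= -11 / 9
= -1.22


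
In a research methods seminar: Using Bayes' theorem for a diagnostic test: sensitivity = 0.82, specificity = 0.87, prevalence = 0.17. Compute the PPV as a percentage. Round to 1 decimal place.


PPV = (sens * prev) / (sens * prev + (1-spec) * (1-prev))
Numerator = 0.82 * 0.17 = 0.1394
P(positive and no disease) = (1 - spec) * (1 - prev) = (1 - 0.87) * (1 - 0.17) = 0.1079
Denominator = 0.1394 + 0.1079 = 0.2473
PPV = 0.1394 / 0.2473 = 0.563688
As percentage = 56.4


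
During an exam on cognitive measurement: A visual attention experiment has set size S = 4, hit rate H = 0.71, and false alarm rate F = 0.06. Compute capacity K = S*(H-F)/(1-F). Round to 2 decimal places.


K = S * (H - F) / (1 - F)
H - F = 0.65
1 - F = 0.94
K = 4 * 0.65 / 0.94
= 2.77


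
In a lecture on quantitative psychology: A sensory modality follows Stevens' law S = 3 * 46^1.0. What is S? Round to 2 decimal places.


S = 3 * 46^1.0
46^1.0 = 46.0
S = 3 * 46.0
= 138.00


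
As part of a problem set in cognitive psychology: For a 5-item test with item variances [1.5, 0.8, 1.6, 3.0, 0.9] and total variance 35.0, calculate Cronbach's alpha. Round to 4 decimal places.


alpha = (k/(k-1)) * (1 - sum(s_i^2)/s_total^2)
sum(item variances) = 7.8
k/(k-1) = 5/4 = 1.25
1 - 7.8/35.0 = 1 - 0.222857 = 0.777143
alpha = 1.25 * 0.777143
= 0.9714


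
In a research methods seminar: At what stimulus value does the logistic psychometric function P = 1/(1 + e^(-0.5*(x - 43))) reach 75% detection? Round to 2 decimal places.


At P = 0.75: 0.75 = 1/(1 + e^(-k*(x-x0)))
Solving: e^(-k*(x-x0)) = 1/3
x = x0 + ln(3)/k
ln(3) = 1.0986
x = 43 + 1.0986/0.5
= 43 + 2.1972
= 45.20


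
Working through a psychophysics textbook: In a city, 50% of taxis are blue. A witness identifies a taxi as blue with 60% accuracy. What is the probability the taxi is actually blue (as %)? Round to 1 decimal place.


P(blue | says blue) = P(says blue | blue)*P(blue) / [P(says blue | blue)*P(blue) + P(says blue | not blue)*P(not blue)]
Numerator = 0.6 * 0.5 = 0.3
False identification = 0.4 * 0.5 = 0.2
P = 0.3 / (0.3 + 0.2)
= 0.3 / 0.5
As percentage = 60.0


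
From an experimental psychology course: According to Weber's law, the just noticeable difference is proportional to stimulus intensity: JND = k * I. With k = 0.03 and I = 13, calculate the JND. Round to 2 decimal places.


JND = k * I
JND = 0.03 * 13
= 0.39


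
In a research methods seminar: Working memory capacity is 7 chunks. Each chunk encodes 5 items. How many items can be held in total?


Total items = chunks * items_per_chunk
= 7 * 5
= 35


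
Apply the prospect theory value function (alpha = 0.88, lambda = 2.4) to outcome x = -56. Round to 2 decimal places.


Since x = -56 < 0, use v(x) = -lambda*(-x)^alpha
(-x) = 56
56^0.88 = 34.5466
v(-56) = -2.4 * 34.5466
= -82.91


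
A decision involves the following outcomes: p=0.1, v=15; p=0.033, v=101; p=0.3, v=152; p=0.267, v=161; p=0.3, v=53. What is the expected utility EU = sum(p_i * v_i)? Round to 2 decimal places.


EU = sum(p_i * v_i)
0.1 * 15 = 1.5
0.033 * 101 = 3.333
0.3 * 152 = 45.6
0.267 * 161 = 42.987
0.3 * 53 = 15.9
EU = 1.5 + 3.333 + 45.6 + 42.987 + 15.9
= 109.32


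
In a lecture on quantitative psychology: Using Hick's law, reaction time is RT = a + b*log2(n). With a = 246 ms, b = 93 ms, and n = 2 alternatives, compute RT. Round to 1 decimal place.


RT = 246 + 93 * log2(2)
log2(2) = 1.0
RT = 246 + 93 * 1.0
= 246 + 93.0
= 339.0 ms


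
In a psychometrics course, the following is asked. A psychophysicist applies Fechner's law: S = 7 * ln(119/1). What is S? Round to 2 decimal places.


S = 7 * ln(119/1)
I/I0 = 119.0
ln(119.0) = 4.7791
S = 7 * 4.7791
= 33.45


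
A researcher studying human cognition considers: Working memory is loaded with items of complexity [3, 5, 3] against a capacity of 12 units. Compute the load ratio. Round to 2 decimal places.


Total complexity = 3 + 5 + 3 = 11
Load = total / capacity = 11 / 12
= 0.92


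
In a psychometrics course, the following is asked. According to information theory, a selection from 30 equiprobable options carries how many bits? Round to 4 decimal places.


H = log2(n)
H = log2(30)
= 4.9069
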